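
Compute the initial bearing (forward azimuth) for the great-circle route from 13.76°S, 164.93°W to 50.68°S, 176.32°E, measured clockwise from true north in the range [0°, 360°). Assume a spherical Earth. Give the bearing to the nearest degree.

199°

Δλ = 176.32 − -164.93 = 341.25°; wrapped into (−180°, 180°]: -18.75°.
θ = atan2( sin Δλ · cos φ₂ , cos φ₁ · sin φ₂ − sin φ₁ · cos φ₂ · cos Δλ )
  = atan2(-0.20368, -0.60870) = -161.499° → normalised to [0°, 360°): 198.501°.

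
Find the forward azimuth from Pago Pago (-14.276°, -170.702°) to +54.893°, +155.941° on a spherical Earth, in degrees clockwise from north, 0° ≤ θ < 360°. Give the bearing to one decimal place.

Δλ = 155.941 − -170.702 = 326.643°; wrapped into (−180°, 180°]: -33.357°.
θ = atan2( sin Δλ · cos φ₂ , cos φ₁ · sin φ₂ − sin φ₁ · cos φ₂ · cos Δλ )
  = atan2(-0.31622, 0.91127) = -19.138° → normalised to [0°, 360°): 340.862°.

340.9°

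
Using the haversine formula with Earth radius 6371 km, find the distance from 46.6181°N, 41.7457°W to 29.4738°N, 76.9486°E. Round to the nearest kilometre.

9558 km

Δλ = 76.9486 − -41.7457 = 118.6943°.
Δφ = 29.4738 − 46.6181 = -17.1443°.
a = sin²(Δφ/2) + cos φ₁ · cos φ₂ · sin²(Δλ/2) = 0.464752.
c = 2·atan2(√a, √(1−a)) = 1.50024 rad → d = 6371·c ≈ 9558.05 km.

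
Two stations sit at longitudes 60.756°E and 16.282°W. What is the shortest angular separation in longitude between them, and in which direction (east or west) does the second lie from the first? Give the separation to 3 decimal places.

77.038° west

Raw difference: -16.282 − 60.756 = -77.038°.
Normalise into (−180°, 180°]: -77.038° stays -77.038°.
Negative ⇒ the second point lies to the west; separation 77.038°.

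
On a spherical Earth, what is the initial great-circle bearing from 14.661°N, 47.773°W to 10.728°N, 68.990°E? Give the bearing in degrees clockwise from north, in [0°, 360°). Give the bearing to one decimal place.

71.6°

Δλ = 68.990 − -47.773 = 116.763°.
θ = atan2( sin Δλ · cos φ₂ , cos φ₁ · sin φ₂ − sin φ₁ · cos φ₂ · cos Δλ )
  = atan2(0.87727, 0.29206) = 71.586° → normalised to [0°, 360°): 71.586°.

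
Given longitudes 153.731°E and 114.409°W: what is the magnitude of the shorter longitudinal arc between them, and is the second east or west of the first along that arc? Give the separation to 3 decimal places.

91.860° east

Raw difference: -114.409 − 153.731 = -268.14°.
Normalise into (−180°, 180°]: -268.14° + 360° = 91.86°.
Positive ⇒ the second point lies to the east; separation 91.860°.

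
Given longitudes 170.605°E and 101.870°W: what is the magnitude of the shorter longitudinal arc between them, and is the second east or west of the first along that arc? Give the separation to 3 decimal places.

Raw difference: -101.870 − 170.605 = -272.475°.
Normalise into (−180°, 180°]: -272.475° + 360° = 87.525°.
Positive ⇒ the second point lies to the east; separation 87.525°.

87.525° east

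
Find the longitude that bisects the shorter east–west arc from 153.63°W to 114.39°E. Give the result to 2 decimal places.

Signed shortest Δλ from -153.63° to +114.39° is -91.98°.
Midpoint longitude = -153.63° + (-91.98°)/2 = -153.63° − 45.99° = -199.62°.
Normalise into (−180°, 180°]: +160.38°.
(The naïve average (-153.63 + +114.39)/2 = -19.62° is on the wrong side of the globe.)

160.38°E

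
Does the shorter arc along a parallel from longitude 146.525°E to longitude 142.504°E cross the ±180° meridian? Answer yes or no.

Signed shortest Δλ = ((142.504 − 146.525 + 180) mod 360) − 180 = -4.021°.
Going west by 4.021° from +146.525° reaches +142.504° without touching 180°.

No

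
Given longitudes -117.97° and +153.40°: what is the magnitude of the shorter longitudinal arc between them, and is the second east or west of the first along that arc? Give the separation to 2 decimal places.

88.63° west

Raw difference: 153.40 − -117.97 = 271.37°.
Normalise into (−180°, 180°]: 271.37° − 360° = -88.63°.
Negative ⇒ the second point lies to the west; separation 88.63°.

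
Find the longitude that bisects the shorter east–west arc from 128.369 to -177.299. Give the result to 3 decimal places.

+155.535°

Signed shortest Δλ from +128.369° to -177.299° is +54.332°.
Midpoint longitude = +128.369° + (+54.332°)/2 = +128.369° + 27.166° = +155.535°.
(The naïve average (+128.369 + -177.299)/2 = -24.465° is on the wrong side of the globe.)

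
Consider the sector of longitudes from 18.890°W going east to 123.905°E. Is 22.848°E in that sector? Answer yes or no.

Band width going east from -18.890° to +123.905°: ((123.905 − -18.890) mod 360) = 142.795°.
Offset of +22.848° east of the west edge: ((22.848 − -18.890) mod 360) = 41.738°.
41.738° ≤ 142.795° ⇒ inside.

Yes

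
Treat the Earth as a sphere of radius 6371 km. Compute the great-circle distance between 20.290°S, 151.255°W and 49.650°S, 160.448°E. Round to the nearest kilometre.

Δλ = 160.448 − -151.255 = 311.703°; wrapped into (−180°, 180°]: -48.297°.
Δφ = -49.650 − -20.290 = -29.360°.
a = sin²(Δφ/2) + cos φ₁ · cos φ₂ · sin²(Δλ/2) = 0.165859.
c = 2·atan2(√a, √(1−a)) = 0.83890 rad → d = 6371·c ≈ 5344.64 km.

5345 km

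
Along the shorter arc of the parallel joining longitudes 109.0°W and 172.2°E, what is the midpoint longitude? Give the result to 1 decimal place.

Signed shortest Δλ from -109.0° to +172.2° is -78.8°.
Midpoint longitude = -109.0° + (-78.8°)/2 = -109.0° − 39.4° = -148.4°.
(The naïve average (-109.0 + +172.2)/2 = 31.6° is on the wrong side of the globe.)

148.4°W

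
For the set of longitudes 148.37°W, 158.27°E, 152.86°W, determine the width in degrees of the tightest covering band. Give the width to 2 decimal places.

Sort the longitudes: -152.86°, -148.37°, +158.27°.
Eastward gaps between consecutive values (wrapping around): 4.49°, 306.64°, 48.87°.
Largest gap = 306.64° ⇒ minimal covering band is its complement: 360° − 306.64° = 53.36°.
Band runs from +158.27° eastward to -148.37°, crossing the antimeridian.

53.36°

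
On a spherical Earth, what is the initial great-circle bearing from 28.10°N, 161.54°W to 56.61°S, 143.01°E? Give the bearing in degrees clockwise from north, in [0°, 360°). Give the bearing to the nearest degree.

Δλ = 143.01 − -161.54 = 304.55°; wrapped into (−180°, 180°]: -55.45°.
θ = atan2( sin Δλ · cos φ₂ , cos φ₁ · sin φ₂ − sin φ₁ · cos φ₂ · cos Δλ )
  = atan2(-0.45327, -0.88353) = -152.841° → normalised to [0°, 360°): 207.159°.

207°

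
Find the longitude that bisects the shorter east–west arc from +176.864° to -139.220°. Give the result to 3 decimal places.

Signed shortest Δλ from +176.864° to -139.220° is +43.916°.
Midpoint longitude = +176.864° + (+43.916°)/2 = +176.864° + 21.958° = +198.822°.
Normalise into (−180°, 180°]: -161.178°.
(The naïve average (+176.864 + -139.220)/2 = 18.822° is on the wrong side of the globe.)

-161.178°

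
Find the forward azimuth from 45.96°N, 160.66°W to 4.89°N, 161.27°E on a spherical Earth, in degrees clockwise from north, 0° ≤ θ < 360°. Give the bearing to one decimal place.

Δλ = 161.27 − -160.66 = 321.93°; wrapped into (−180°, 180°]: -38.07°.
θ = atan2( sin Δλ · cos φ₂ , cos φ₁ · sin φ₂ − sin φ₁ · cos φ₂ · cos Δλ )
  = atan2(-0.61438, -0.50461) = -129.397° → normalised to [0°, 360°): 230.603°.

230.6°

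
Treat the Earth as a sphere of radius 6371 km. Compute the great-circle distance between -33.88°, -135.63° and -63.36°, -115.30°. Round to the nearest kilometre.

3567 km

Δλ = -115.30 − -135.63 = 20.33°.
Δφ = -63.36 − -33.88 = -29.48°.
a = sin²(Δφ/2) + cos φ₁ · cos φ₂ · sin²(Δλ/2) = 0.076331.
c = 2·atan2(√a, √(1−a)) = 0.55984 rad → d = 6371·c ≈ 3566.75 km.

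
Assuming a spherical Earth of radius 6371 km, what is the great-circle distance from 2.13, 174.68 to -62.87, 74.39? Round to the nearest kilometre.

10738 km

Δλ = 74.39 − 174.68 = -100.29°.
Δφ = -62.87 − 2.13 = -65.00°.
a = sin²(Δφ/2) + cos φ₁ · cos φ₂ · sin²(Δλ/2) = 0.557239.
c = 2·atan2(√a, √(1−a)) = 1.68553 rad → d = 6371·c ≈ 10738.49 km.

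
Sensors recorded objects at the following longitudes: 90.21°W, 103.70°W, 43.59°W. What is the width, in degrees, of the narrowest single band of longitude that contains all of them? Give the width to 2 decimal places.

Sort the longitudes: -103.70°, -90.21°, -43.59°.
Eastward gaps between consecutive values (wrapping around): 13.49°, 46.62°, 299.89°.
Largest gap = 299.89° ⇒ minimal covering band is its complement: 360° − 299.89° = 60.11°.
Band runs from -103.70° eastward to -43.59°.

60.11°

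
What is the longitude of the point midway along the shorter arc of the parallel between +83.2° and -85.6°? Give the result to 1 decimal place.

-1.2°

Signed shortest Δλ from +83.2° to -85.6° is -168.8°.
Midpoint longitude = +83.2° + (-168.8°)/2 = +83.2° − 84.4° = -1.2°.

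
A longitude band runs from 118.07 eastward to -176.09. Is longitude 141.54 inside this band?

Band width going east from +118.07° to -176.09°: ((-176.09 − 118.07) mod 360) = 65.84°.
Offset of +141.54° east of the west edge: ((141.54 − 118.07) mod 360) = 23.47°.
23.47° ≤ 65.84° ⇒ inside.

Yes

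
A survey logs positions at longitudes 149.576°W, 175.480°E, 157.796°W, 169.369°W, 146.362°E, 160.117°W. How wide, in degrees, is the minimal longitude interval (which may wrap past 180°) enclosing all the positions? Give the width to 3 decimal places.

Sort the longitudes: -169.369°, -160.117°, -157.796°, -149.576°, +146.362°, +175.480°.
Eastward gaps between consecutive values (wrapping around): 9.252°, 2.321°, 8.220°, 295.938°, 29.118°, 15.151°.
Largest gap = 295.938° ⇒ minimal covering band is its complement: 360° − 295.938° = 64.062°.
Band runs from +146.362° eastward to -149.576°, crossing the antimeridian.

64.062°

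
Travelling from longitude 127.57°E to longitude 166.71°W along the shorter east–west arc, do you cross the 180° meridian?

Naïve |-166.71 − 127.57| = 294.28° > 180°, so the shorter arc goes the other way round — across 180°.
Signed shortest Δλ = ((-166.71 − 127.57 + 180) mod 360) − 180 = 65.72°.
Going east by 65.72° from +127.57° passes through 180° before reaching -166.71°.

Yes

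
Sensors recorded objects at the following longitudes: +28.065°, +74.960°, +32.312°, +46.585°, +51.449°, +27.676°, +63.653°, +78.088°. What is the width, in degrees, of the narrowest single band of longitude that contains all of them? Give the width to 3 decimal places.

50.412°

Sort the longitudes: +27.676°, +28.065°, +32.312°, +46.585°, +51.449°, +63.653°, +74.960°, +78.088°.
Eastward gaps between consecutive values (wrapping around): 0.389°, 4.247°, 14.273°, 4.864°, 12.204°, 11.307°, 3.128°, 309.588°.
Largest gap = 309.588° ⇒ minimal covering band is its complement: 360° − 309.588° = 50.412°.
Band runs from +27.676° eastward to +78.088°.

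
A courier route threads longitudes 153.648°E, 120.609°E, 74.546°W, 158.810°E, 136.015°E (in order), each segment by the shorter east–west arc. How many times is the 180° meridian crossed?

2

Leg 1: +153.648° → +120.609°, shortest Δλ = -33.039° (west) — does not cross 180°.
Leg 2: +120.609° → -74.546°, shortest Δλ = 164.845° (east) — crosses 180°.
Leg 3: -74.546° → +158.810°, shortest Δλ = -126.644° (west) — crosses 180°.
Leg 4: +158.810° → +136.015°, shortest Δλ = -22.795° (west) — does not cross 180°.
Total crossings: 2.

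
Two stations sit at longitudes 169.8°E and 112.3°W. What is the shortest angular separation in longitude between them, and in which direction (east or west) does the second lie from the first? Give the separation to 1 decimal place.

77.9° east

Raw difference: -112.3 − 169.8 = -282.1°.
Normalise into (−180°, 180°]: -282.1° + 360° = 77.9°.
Positive ⇒ the second point lies to the east; separation 77.9°.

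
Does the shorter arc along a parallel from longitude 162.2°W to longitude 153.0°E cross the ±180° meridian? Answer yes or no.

Yes

Naïve |153.0 − -162.2| = 315.2° > 180°, so the shorter arc goes the other way round — across 180°.
Signed shortest Δλ = ((153.0 − -162.2 + 180) mod 360) − 180 = -44.8°.
Going west by 44.8° from -162.2° passes through 180° before reaching +153.0°.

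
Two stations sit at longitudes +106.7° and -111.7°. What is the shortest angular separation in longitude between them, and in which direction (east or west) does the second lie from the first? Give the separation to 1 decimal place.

141.6° east

Raw difference: -111.7 − 106.7 = -218.4°.
Normalise into (−180°, 180°]: -218.4° + 360° = 141.6°.
Positive ⇒ the second point lies to the east; separation 141.6°.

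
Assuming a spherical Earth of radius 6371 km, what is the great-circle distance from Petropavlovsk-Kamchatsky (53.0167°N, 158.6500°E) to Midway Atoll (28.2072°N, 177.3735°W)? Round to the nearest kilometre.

Δλ = -177.3735 − 158.6500 = -336.0235°; wrapped into (−180°, 180°]: 23.9765°.
Δφ = 28.2072 − 53.0167 = -24.8095°.
a = sin²(Δφ/2) + cos φ₁ · cos φ₂ · sin²(Δλ/2) = 0.069018.
c = 2·atan2(√a, √(1−a)) = 0.53167 rad → d = 6371·c ≈ 3387.25 km.

3387 km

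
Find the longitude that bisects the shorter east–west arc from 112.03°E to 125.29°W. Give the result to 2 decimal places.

Signed shortest Δλ from +112.03° to -125.29° is +122.68°.
Midpoint longitude = +112.03° + (+122.68°)/2 = +112.03° + 61.34° = +173.37°.
(The naïve average (+112.03 + -125.29)/2 = -6.63° is on the wrong side of the globe.)

173.37°E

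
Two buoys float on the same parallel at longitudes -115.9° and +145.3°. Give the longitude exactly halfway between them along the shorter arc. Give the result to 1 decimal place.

-165.3°

Signed shortest Δλ from -115.9° to +145.3° is -98.8°.
Midpoint longitude = -115.9° + (-98.8°)/2 = -115.9° − 49.4° = -165.3°.
(The naïve average (-115.9 + +145.3)/2 = 14.7° is on the wrong side of the globe.)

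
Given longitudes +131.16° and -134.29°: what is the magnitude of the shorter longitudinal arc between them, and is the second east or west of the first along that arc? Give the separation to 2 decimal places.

Raw difference: -134.29 − 131.16 = -265.45°.
Normalise into (−180°, 180°]: -265.45° + 360° = 94.55°.
Positive ⇒ the second point lies to the east; separation 94.55°.

94.55° east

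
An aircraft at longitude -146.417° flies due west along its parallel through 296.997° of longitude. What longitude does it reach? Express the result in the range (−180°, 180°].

Start at -146.417°; shift −296.997° → -443.414°.
-443.414° lies outside (−180°, 180°]; add 360° → -83.414°.

-83.414°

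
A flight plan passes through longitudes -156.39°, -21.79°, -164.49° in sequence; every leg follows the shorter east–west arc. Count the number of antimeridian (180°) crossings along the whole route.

0

Leg 1: -156.39° → -21.79°, shortest Δλ = 134.6° (east) — does not cross 180°.
Leg 2: -21.79° → -164.49°, shortest Δλ = -142.7° (west) — does not cross 180°.
Total crossings: 0.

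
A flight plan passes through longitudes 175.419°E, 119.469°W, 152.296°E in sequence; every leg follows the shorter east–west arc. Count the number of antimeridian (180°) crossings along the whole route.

2

Leg 1: +175.419° → -119.469°, shortest Δλ = 65.112° (east) — crosses 180°.
Leg 2: -119.469° → +152.296°, shortest Δλ = -88.235° (west) — crosses 180°.
Total crossings: 2.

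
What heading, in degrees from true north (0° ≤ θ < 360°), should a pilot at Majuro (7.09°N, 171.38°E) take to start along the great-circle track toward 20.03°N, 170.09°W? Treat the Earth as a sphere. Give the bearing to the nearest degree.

52°

Δλ = -170.09 − 171.38 = -341.47°; wrapped into (−180°, 180°]: 18.53°.
θ = atan2( sin Δλ · cos φ₂ , cos φ₁ · sin φ₂ − sin φ₁ · cos φ₂ · cos Δλ )
  = atan2(0.29858, 0.22994) = 52.399° → normalised to [0°, 360°): 52.399°.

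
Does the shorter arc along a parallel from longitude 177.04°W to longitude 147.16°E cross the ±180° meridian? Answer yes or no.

Yes

Naïve |147.16 − -177.04| = 324.2° > 180°, so the shorter arc goes the other way round — across 180°.
Signed shortest Δλ = ((147.16 − -177.04 + 180) mod 360) − 180 = -35.8°.
Going west by 35.8° from -177.04° passes through 180° before reaching +147.16°.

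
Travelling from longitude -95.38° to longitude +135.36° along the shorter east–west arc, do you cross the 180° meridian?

Yes

Naïve |135.36 − -95.38| = 230.74° > 180°, so the shorter arc goes the other way round — across 180°.
Signed shortest Δλ = ((135.36 − -95.38 + 180) mod 360) − 180 = -129.26°.
Going west by 129.26° from -95.38° passes through 180° before reaching +135.36°.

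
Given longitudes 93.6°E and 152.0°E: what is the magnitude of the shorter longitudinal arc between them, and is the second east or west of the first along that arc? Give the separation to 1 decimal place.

Raw difference: 152.0 − 93.6 = 58.4°.
Normalise into (−180°, 180°]: 58.4° stays 58.4°.
Positive ⇒ the second point lies to the east; separation 58.4°.

58.4° east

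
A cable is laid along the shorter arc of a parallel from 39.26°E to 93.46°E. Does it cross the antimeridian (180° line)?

No

Signed shortest Δλ = ((93.46 − 39.26 + 180) mod 360) − 180 = 54.2°.
Going east by 54.2° from +39.26° reaches +93.46° without touching 180°.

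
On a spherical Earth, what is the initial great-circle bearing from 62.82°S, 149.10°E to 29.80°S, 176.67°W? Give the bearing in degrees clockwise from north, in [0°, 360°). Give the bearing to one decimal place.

Δλ = -176.67 − 149.10 = -325.77°; wrapped into (−180°, 180°]: 34.23°.
θ = atan2( sin Δλ · cos φ₂ , cos φ₁ · sin φ₂ − sin φ₁ · cos φ₂ · cos Δλ )
  = atan2(0.48813, 0.41122) = 49.888° → normalised to [0°, 360°): 49.888°.

49.9°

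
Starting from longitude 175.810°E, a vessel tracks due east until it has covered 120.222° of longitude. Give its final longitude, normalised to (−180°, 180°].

Start at +175.810°; shift +120.222° → +296.032°.
+296.032° lies outside (−180°, 180°]; subtract 360° → -63.968°.

63.968°W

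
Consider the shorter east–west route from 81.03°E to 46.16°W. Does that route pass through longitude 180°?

Signed shortest Δλ = ((-46.16 − 81.03 + 180) mod 360) − 180 = -127.19°.
Going west by 127.19° from +81.03° reaches -46.16° without touching 180°.

No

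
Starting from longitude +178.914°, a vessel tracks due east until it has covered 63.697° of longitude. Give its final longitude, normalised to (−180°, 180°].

Start at +178.914°; shift +63.697° → +242.611°.
+242.611° lies outside (−180°, 180°]; subtract 360° → -117.389°.

-117.389°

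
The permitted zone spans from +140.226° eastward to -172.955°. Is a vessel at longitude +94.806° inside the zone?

No

Band width going east from +140.226° to -172.955°: ((-172.955 − 140.226) mod 360) = 46.819°.
Offset of +94.806° east of the west edge: ((94.806 − 140.226) mod 360) = 314.580°.
314.580° > 46.819° ⇒ outside.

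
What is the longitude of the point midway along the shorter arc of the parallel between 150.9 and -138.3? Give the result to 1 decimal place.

Signed shortest Δλ from +150.9° to -138.3° is +70.8°.
Midpoint longitude = +150.9° + (+70.8°)/2 = +150.9° + 35.4° = +186.3°.
Normalise into (−180°, 180°]: -173.7°.
(The naïve average (+150.9 + -138.3)/2 = 6.3° is on the wrong side of the globe.)

-173.7°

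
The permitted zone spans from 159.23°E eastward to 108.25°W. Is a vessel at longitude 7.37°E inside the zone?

Band width going east from +159.23° to -108.25°: ((-108.25 − 159.23) mod 360) = 92.52°.
Offset of +7.37° east of the west edge: ((7.37 − 159.23) mod 360) = 208.14°.
208.14° > 92.52° ⇒ outside.

No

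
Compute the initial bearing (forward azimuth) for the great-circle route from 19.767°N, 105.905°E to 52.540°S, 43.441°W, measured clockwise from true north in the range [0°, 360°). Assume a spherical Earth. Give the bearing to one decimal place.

208.5°

Δλ = -43.441 − 105.905 = -149.346°.
θ = atan2( sin Δλ · cos φ₂ , cos φ₁ · sin φ₂ − sin φ₁ · cos φ₂ · cos Δλ )
  = atan2(-0.31010, -0.57006) = -151.455° → normalised to [0°, 360°): 208.545°.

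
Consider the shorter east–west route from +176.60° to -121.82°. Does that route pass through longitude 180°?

Yes

Naïve |-121.82 − 176.60| = 298.42° > 180°, so the shorter arc goes the other way round — across 180°.
Signed shortest Δλ = ((-121.82 − 176.60 + 180) mod 360) − 180 = 61.58°.
Going east by 61.58° from +176.60° passes through 180° before reaching -121.82°.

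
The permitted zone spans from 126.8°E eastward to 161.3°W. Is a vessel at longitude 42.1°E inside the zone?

No

Band width going east from +126.8° to -161.3°: ((-161.3 − 126.8) mod 360) = 71.9°.
Offset of +42.1° east of the west edge: ((42.1 − 126.8) mod 360) = 275.3°.
275.3° > 71.9° ⇒ outside.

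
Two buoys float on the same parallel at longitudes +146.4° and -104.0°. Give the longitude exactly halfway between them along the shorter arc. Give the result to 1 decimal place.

-158.8°

Signed shortest Δλ from +146.4° to -104.0° is +109.6°.
Midpoint longitude = +146.4° + (+109.6°)/2 = +146.4° + 54.8° = +201.2°.
Normalise into (−180°, 180°]: -158.8°.
(The naïve average (+146.4 + -104.0)/2 = 21.2° is on the wrong side of the globe.)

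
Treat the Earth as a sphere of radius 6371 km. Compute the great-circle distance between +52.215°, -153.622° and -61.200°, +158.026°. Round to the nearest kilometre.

Δλ = 158.026 − -153.622 = 311.648°; wrapped into (−180°, 180°]: -48.352°.
Δφ = -61.200 − 52.215 = -113.415°.
a = sin²(Δφ/2) + cos φ₁ · cos φ₂ · sin²(Δλ/2) = 0.748201.
c = 2·atan2(√a, √(1−a)) = 2.09025 rad → d = 6371·c ≈ 13316.96 km.

13317 km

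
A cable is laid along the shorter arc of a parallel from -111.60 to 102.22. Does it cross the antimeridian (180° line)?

Yes

Naïve |102.22 − -111.60| = 213.82° > 180°, so the shorter arc goes the other way round — across 180°.
Signed shortest Δλ = ((102.22 − -111.60 + 180) mod 360) − 180 = -146.18°.
Going west by 146.18° from -111.60° passes through 180° before reaching +102.22°.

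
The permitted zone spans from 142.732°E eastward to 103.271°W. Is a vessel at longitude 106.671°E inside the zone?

No

Band width going east from +142.732° to -103.271°: ((-103.271 − 142.732) mod 360) = 113.997°.
Offset of +106.671° east of the west edge: ((106.671 − 142.732) mod 360) = 323.939°.
323.939° > 113.997° ⇒ outside.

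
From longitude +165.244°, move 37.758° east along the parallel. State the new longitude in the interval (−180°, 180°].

Start at +165.244°; shift +37.758° → +203.002°.
+203.002° lies outside (−180°, 180°]; subtract 360° → -156.998°.

-156.998°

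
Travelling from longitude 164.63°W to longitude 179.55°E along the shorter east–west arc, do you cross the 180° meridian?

Yes

Naïve |179.55 − -164.63| = 344.18° > 180°, so the shorter arc goes the other way round — across 180°.
Signed shortest Δλ = ((179.55 − -164.63 + 180) mod 360) − 180 = -15.82°.
Going west by 15.82° from -164.63° passes through 180° before reaching +179.55°.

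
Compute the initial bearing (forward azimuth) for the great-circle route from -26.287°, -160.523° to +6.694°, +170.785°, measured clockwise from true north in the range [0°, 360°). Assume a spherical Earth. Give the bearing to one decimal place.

315.8°

Δλ = 170.785 − -160.523 = 331.308°; wrapped into (−180°, 180°]: -28.692°.
θ = atan2( sin Δλ · cos φ₂ , cos φ₁ · sin φ₂ − sin φ₁ · cos φ₂ · cos Δλ )
  = atan2(-0.47683, 0.49035) = -44.199° → normalised to [0°, 360°): 315.801°.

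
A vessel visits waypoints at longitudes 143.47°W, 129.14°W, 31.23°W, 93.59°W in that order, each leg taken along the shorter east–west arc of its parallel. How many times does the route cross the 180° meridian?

0

Leg 1: -143.47° → -129.14°, shortest Δλ = 14.33° (east) — does not cross 180°.
Leg 2: -129.14° → -31.23°, shortest Δλ = 97.91° (east) — does not cross 180°.
Leg 3: -31.23° → -93.59°, shortest Δλ = -62.36° (west) — does not cross 180°.
Total crossings: 0.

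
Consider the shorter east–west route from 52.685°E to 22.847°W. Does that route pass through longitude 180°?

Signed shortest Δλ = ((-22.847 − 52.685 + 180) mod 360) − 180 = -75.532°.
Going west by 75.532° from +52.685° reaches -22.847° without touching 180°.

No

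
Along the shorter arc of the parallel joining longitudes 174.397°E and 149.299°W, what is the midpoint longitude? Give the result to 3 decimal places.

Signed shortest Δλ from +174.397° to -149.299° is +36.304°.
Midpoint longitude = +174.397° + (+36.304°)/2 = +174.397° + 18.152° = +192.549°.
Normalise into (−180°, 180°]: -167.451°.
(The naïve average (+174.397 + -149.299)/2 = 12.549° is on the wrong side of the globe.)

167.451°W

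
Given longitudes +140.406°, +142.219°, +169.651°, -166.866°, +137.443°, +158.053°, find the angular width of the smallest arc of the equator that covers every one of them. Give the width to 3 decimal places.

55.691°

Sort the longitudes: -166.866°, +137.443°, +140.406°, +142.219°, +158.053°, +169.651°.
Eastward gaps between consecutive values (wrapping around): 304.309°, 2.963°, 1.813°, 15.834°, 11.598°, 23.483°.
Largest gap = 304.309° ⇒ minimal covering band is its complement: 360° − 304.309° = 55.691°.
Band runs from +137.443° eastward to -166.866°, crossing the antimeridian.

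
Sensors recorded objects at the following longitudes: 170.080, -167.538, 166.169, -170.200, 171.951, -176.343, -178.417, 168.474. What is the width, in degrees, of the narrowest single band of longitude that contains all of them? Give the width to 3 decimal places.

26.293°

Sort the longitudes: -178.417°, -176.343°, -170.200°, -167.538°, +166.169°, +168.474°, +170.080°, +171.951°.
Eastward gaps between consecutive values (wrapping around): 2.074°, 6.143°, 2.662°, 333.707°, 2.305°, 1.606°, 1.871°, 9.632°.
Largest gap = 333.707° ⇒ minimal covering band is its complement: 360° − 333.707° = 26.293°.
Band runs from +166.169° eastward to -167.538°, crossing the antimeridian.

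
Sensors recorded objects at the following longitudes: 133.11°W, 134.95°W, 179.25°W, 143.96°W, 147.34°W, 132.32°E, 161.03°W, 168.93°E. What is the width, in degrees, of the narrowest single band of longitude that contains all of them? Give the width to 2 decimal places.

Sort the longitudes: -179.25°, -161.03°, -147.34°, -143.96°, -134.95°, -133.11°, +132.32°, +168.93°.
Eastward gaps between consecutive values (wrapping around): 18.22°, 13.69°, 3.38°, 9.01°, 1.84°, 265.43°, 36.61°, 11.82°.
Largest gap = 265.43° ⇒ minimal covering band is its complement: 360° − 265.43° = 94.57°.
Band runs from +132.32° eastward to -133.11°, crossing the antimeridian.

94.57°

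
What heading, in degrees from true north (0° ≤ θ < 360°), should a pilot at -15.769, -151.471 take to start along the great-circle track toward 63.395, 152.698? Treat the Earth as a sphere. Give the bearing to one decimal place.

Δλ = 152.698 − -151.471 = 304.169°; wrapped into (−180°, 180°]: -55.831°.
θ = atan2( sin Δλ · cos φ₂ , cos φ₁ · sin φ₂ − sin φ₁ · cos φ₂ · cos Δλ )
  = atan2(-0.37053, 0.92882) = -21.749° → normalised to [0°, 360°): 338.251°.

338.3°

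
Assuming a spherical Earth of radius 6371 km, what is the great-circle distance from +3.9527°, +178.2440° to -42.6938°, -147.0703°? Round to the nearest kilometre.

Δλ = -147.0703 − 178.2440 = -325.3143°; wrapped into (−180°, 180°]: 34.6857°.
Δφ = -42.6938 − 3.9527 = -46.6465°.
a = sin²(Δφ/2) + cos φ₁ · cos φ₂ · sin²(Δλ/2) = 0.221905.
c = 2·atan2(√a, √(1−a)) = 0.98100 rad → d = 6371·c ≈ 6249.96 km.

6250 km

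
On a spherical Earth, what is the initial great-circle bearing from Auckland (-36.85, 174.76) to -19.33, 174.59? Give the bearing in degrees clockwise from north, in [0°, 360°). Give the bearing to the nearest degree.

Δλ = 174.59 − 174.76 = -0.17°.
θ = atan2( sin Δλ · cos φ₂ , cos φ₁ · sin φ₂ − sin φ₁ · cos φ₂ · cos Δλ )
  = atan2(-0.00280, 0.30104) = -0.533° → normalised to [0°, 360°): 359.467°.

359°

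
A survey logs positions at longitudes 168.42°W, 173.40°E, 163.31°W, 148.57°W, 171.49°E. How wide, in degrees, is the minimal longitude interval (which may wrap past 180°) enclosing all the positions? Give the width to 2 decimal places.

39.94°

Sort the longitudes: -168.42°, -163.31°, -148.57°, +171.49°, +173.40°.
Eastward gaps between consecutive values (wrapping around): 5.11°, 14.74°, 320.06°, 1.91°, 18.18°.
Largest gap = 320.06° ⇒ minimal covering band is its complement: 360° − 320.06° = 39.94°.
Band runs from +171.49° eastward to -148.57°, crossing the antimeridian.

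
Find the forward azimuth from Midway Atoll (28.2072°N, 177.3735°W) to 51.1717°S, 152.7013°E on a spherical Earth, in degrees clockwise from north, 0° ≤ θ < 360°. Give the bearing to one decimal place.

198.3°

Δλ = 152.7013 − -177.3735 = 330.0748°; wrapped into (−180°, 180°]: -29.9252°.
θ = atan2( sin Δλ · cos φ₂ , cos φ₁ · sin φ₂ − sin φ₁ · cos φ₂ · cos Δλ )
  = atan2(-0.31279, -0.94336) = -161.656° → normalised to [0°, 360°): 198.344°.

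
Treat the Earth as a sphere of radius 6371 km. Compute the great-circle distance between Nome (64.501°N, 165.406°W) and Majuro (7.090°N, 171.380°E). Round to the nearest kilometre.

Δλ = 171.380 − -165.406 = 336.786°; wrapped into (−180°, 180°]: -23.214°.
Δφ = 7.090 − 64.501 = -57.411°.
a = sin²(Δφ/2) + cos φ₁ · cos φ₂ · sin²(Δλ/2) = 0.247989.
c = 2·atan2(√a, √(1−a)) = 1.04255 rad → d = 6371·c ≈ 6642.07 km.

6642 km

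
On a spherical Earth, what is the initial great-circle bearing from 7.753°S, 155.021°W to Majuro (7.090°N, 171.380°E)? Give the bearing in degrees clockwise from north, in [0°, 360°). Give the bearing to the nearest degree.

293°

Δλ = 171.380 − -155.021 = 326.401°; wrapped into (−180°, 180°]: -33.599°.
θ = atan2( sin Δλ · cos φ₂ , cos φ₁ · sin φ₂ − sin φ₁ · cos φ₂ · cos Δλ )
  = atan2(-0.54915, 0.23381) = -66.938° → normalised to [0°, 360°): 293.062°.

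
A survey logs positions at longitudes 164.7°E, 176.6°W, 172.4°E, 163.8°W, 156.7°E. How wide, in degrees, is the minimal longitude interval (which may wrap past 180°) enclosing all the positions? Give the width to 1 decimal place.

Sort the longitudes: -176.6°, -163.8°, +156.7°, +164.7°, +172.4°.
Eastward gaps between consecutive values (wrapping around): 12.8°, 320.5°, 8.0°, 7.7°, 11.0°.
Largest gap = 320.5° ⇒ minimal covering band is its complement: 360° − 320.5° = 39.5°.
Band runs from +156.7° eastward to -163.8°, crossing the antimeridian.

39.5°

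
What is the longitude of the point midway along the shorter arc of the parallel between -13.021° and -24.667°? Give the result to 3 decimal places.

Signed shortest Δλ from -13.021° to -24.667° is -11.646°.
Midpoint longitude = -13.021° + (-11.646°)/2 = -13.021° − 5.823° = -18.844°.

-18.844°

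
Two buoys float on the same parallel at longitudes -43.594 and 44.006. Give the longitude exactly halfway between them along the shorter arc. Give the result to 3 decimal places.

+0.206°

Signed shortest Δλ from -43.594° to +44.006° is +87.600°.
Midpoint longitude = -43.594° + (+87.600°)/2 = -43.594° + 43.800° = +0.206°.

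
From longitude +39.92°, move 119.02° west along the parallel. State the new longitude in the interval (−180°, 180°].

Start at +39.92°; shift −119.02° → -79.10°.
-79.10° already lies in (−180°, 180°].

-79.10°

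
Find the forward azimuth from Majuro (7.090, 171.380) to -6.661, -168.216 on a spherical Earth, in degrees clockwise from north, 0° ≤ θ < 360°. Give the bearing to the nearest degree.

124°

Δλ = -168.216 − 171.380 = -339.596°; wrapped into (−180°, 180°]: 20.404°.
θ = atan2( sin Δλ · cos φ₂ , cos φ₁ · sin φ₂ − sin φ₁ · cos φ₂ · cos Δλ )
  = atan2(0.34628, -0.23001) = 123.593° → normalised to [0°, 360°): 123.593°.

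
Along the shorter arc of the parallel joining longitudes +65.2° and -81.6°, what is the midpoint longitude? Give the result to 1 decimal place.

Signed shortest Δλ from +65.2° to -81.6° is -146.8°.
Midpoint longitude = +65.2° + (-146.8°)/2 = +65.2° − 73.4° = -8.2°.

-8.2°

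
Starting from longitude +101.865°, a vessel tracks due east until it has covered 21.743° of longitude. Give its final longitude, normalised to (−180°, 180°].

+123.608°

Start at +101.865°; shift +21.743° → +123.608°.
+123.608° already lies in (−180°, 180°].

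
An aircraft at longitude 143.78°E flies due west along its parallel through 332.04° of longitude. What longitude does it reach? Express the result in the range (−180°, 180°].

Start at +143.78°; shift −332.04° → -188.26°.
-188.26° lies outside (−180°, 180°]; add 360° → +171.74°.

171.74°E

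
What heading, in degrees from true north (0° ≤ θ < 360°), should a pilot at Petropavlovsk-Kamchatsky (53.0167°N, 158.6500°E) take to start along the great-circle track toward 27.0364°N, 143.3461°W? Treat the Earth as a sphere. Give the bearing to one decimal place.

97.8°

Δλ = -143.3461 − 158.6500 = -301.9961°; wrapped into (−180°, 180°]: 58.0039°.
θ = atan2( sin Δλ · cos φ₂ , cos φ₁ · sin φ₂ − sin φ₁ · cos φ₂ · cos Δλ )
  = atan2(0.75540, -0.10355) = 97.806° → normalised to [0°, 360°): 97.806°.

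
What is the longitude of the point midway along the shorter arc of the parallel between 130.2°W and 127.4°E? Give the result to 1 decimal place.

Signed shortest Δλ from -130.2° to +127.4° is -102.4°.
Midpoint longitude = -130.2° + (-102.4°)/2 = -130.2° − 51.2° = -181.4°.
Normalise into (−180°, 180°]: +178.6°.
(The naïve average (-130.2 + +127.4)/2 = -1.4° is on the wrong side of the globe.)

178.6°E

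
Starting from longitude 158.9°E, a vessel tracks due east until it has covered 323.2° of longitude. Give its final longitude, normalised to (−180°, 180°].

Start at +158.9°; shift +323.2° → +482.1°.
+482.1° lies outside (−180°, 180°]; subtract 360° → +122.1°.

122.1°E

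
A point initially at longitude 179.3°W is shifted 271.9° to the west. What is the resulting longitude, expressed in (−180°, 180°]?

Start at -179.3°; shift −271.9° → -451.2°.
-451.2° lies outside (−180°, 180°]; add 360° → -91.2°.

91.2°W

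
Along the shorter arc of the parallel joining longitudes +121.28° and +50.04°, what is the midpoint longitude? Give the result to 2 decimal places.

Signed shortest Δλ from +121.28° to +50.04° is -71.24°.
Midpoint longitude = +121.28° + (-71.24°)/2 = +121.28° − 35.62° = +85.66°.

+85.66°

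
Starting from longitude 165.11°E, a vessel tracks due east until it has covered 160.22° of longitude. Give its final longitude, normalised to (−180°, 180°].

Start at +165.11°; shift +160.22° → +325.33°.
+325.33° lies outside (−180°, 180°]; subtract 360° → -34.67°.

34.67°W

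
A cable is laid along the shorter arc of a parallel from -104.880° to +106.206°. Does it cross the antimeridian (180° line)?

Yes

Naïve |106.206 − -104.880| = 211.086° > 180°, so the shorter arc goes the other way round — across 180°.
Signed shortest Δλ = ((106.206 − -104.880 + 180) mod 360) − 180 = -148.914°.
Going west by 148.914° from -104.880° passes through 180° before reaching +106.206°.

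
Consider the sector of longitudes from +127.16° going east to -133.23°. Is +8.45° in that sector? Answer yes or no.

Band width going east from +127.16° to -133.23°: ((-133.23 − 127.16) mod 360) = 99.61°.
Offset of +8.45° east of the west edge: ((8.45 − 127.16) mod 360) = 241.29°.
241.29° > 99.61° ⇒ outside.

No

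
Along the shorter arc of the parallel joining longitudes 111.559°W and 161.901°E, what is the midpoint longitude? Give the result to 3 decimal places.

Signed shortest Δλ from -111.559° to +161.901° is -86.540°.
Midpoint longitude = -111.559° + (-86.540°)/2 = -111.559° − 43.270° = -154.829°.
(The naïve average (-111.559 + +161.901)/2 = 25.171° is on the wrong side of the globe.)

154.829°W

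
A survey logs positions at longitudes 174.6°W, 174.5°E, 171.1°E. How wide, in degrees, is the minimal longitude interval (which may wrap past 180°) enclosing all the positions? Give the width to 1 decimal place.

14.3°

Sort the longitudes: -174.6°, +171.1°, +174.5°.
Eastward gaps between consecutive values (wrapping around): 345.7°, 3.4°, 10.9°.
Largest gap = 345.7° ⇒ minimal covering band is its complement: 360° − 345.7° = 14.3°.
Band runs from +171.1° eastward to -174.6°, crossing the antimeridian.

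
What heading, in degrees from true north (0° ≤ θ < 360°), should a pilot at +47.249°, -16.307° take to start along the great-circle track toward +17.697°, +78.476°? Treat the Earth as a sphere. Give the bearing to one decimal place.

74.4°

Δλ = 78.476 − -16.307 = 94.783°.
θ = atan2( sin Δλ · cos φ₂ , cos φ₁ · sin φ₂ − sin φ₁ · cos φ₂ · cos Δλ )
  = atan2(0.94936, 0.26468) = 74.422° → normalised to [0°, 360°): 74.422°.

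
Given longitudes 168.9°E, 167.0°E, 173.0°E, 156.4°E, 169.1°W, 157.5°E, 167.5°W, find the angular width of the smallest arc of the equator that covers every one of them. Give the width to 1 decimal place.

Sort the longitudes: -169.1°, -167.5°, +156.4°, +157.5°, +167.0°, +168.9°, +173.0°.
Eastward gaps between consecutive values (wrapping around): 1.6°, 323.9°, 1.1°, 9.5°, 1.9°, 4.1°, 17.9°.
Largest gap = 323.9° ⇒ minimal covering band is its complement: 360° − 323.9° = 36.1°.
Band runs from +156.4° eastward to -167.5°, crossing the antimeridian.

36.1°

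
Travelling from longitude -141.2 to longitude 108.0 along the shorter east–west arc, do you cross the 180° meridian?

Naïve |108.0 − -141.2| = 249.2° > 180°, so the shorter arc goes the other way round — across 180°.
Signed shortest Δλ = ((108.0 − -141.2 + 180) mod 360) − 180 = -110.8°.
Going west by 110.8° from -141.2° passes through 180° before reaching +108.0°.

Yes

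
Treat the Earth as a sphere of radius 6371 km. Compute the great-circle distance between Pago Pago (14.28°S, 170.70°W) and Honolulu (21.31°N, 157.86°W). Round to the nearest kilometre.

4198 km

Δλ = -157.86 − -170.70 = 12.84°.
Δφ = 21.31 − -14.28 = 35.59°.
a = sin²(Δφ/2) + cos φ₁ · cos φ₂ · sin²(Δλ/2) = 0.104687.
c = 2·atan2(√a, √(1−a)) = 0.65897 rad → d = 6371·c ≈ 4198.27 km.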